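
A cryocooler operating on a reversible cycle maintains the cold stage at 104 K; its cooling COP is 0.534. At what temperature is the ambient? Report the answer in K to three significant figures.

COP_R = T_C/(T_H − T_C) gives T_H − T_C = T_C/COP.
With T_C = 104.00 K, T_H = 104.00 × (1 + 1/0.534) = 298.76 K.

299 K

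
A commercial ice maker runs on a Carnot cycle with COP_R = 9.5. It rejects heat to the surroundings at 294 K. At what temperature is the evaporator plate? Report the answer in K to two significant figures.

270 K

For a Carnot refrigerator COP_R = T_C/(T_H − T_C), so T_C = COP·T_H/(1 + COP).
With T_H = 294.00 K, T_C = 9.5 × 294.00/10.50 = 266.00 K.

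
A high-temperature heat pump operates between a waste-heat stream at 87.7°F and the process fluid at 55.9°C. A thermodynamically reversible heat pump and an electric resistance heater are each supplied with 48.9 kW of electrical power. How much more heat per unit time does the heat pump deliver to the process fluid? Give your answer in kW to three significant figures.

596 kW

In absolute terms T_C = 304.09 K and T_H = 329.05 K, so ΔT = 24.96 K.
COP_Carnot = T_H/ΔT = 329.05/24.96 = 13.19.
The heat pump delivers Q̇_H = COP × Ẇ = 644.8 kW; the resistance heater delivers Ẇ = 48.90 kW.
Extra = (COP − 1)·Ẇ = 595.9 kW.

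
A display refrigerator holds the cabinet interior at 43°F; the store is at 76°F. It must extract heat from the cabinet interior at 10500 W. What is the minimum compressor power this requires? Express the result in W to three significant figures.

689 W

In absolute terms T_C = 279.26 K and T_H = 297.59 K, so ΔT = 18.33 K.
COP_Carnot = T_C/ΔT = 279.26/18.33 = 15.23.
Ẇ_min = Q̇/COP_Carnot = 10500/15.23 = 689.3 W.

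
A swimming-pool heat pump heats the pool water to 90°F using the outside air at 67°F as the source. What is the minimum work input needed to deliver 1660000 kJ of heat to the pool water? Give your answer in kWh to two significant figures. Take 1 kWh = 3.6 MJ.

In absolute terms T_C = 292.59 K and T_H = 305.37 K, so ΔT = 12.78 K.
The reversible limit is COP_HP = T_H/ΔT = 23.90, so W_min = Q_H/COP = Q_H·ΔT/T_H.
W_min = 1660000 × 12.78/305.37 = 69460 kJ = 19.29 kWh.

19 kWh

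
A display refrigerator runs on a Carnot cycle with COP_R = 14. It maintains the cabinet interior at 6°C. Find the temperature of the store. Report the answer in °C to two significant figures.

26 °C

COP_R = T_C/(T_H − T_C) gives T_H − T_C = T_C/COP.
With T_C = 279.15 K, T_H = 279.15 × (1 + 1/14) = 299.09 K.
Converting, 299.09 K = 25.94°C.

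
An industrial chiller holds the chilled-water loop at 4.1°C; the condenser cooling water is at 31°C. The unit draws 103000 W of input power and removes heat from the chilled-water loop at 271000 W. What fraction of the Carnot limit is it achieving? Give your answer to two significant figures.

0.26

COP_actual = Q̇_C/Ẇ = 271000/103000 = 2.631.
In absolute terms T_C = 277.25 K and T_H = 304.15 K, so ΔT = 26.90 K.
COP_Carnot = T_C/ΔT = 277.25/26.90 = 10.31.
η_II = COP_actual/COP_Carnot = 2.631/10.31 = 0.2553.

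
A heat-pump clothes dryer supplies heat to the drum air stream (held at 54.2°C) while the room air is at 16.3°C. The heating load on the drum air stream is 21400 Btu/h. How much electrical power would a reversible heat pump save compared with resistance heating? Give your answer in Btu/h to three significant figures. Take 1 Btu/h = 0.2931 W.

18900 Btu/h

In absolute terms T_C = 289.45 K and T_H = 327.35 K, so ΔT = 37.90 K.
COP_Carnot = T_H/ΔT = 327.35/37.90 = 8.637.
Resistance heating needs Ẇ_res = Q̇_H = 21400 Btu/h; the reversible heat pump needs only Ẇ_hp = Q̇_H/COP = 2478 Btu/h.
Saving = 21400 − 2478 = 18920 Btu/h.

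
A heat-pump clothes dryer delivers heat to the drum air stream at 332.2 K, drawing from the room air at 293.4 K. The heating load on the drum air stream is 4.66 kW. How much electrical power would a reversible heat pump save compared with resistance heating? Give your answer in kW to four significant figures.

4.116 kW

The reservoir spacing is ΔT = 332.2 − 293.4 = 38.80 K.
COP_Carnot = T_H/ΔT = 332.20/38.80 = 8.562.
Resistance heating needs Ẇ_res = Q̇_H = 4.660 kW; the reversible heat pump needs only Ẇ_hp = Q̇_H/COP = 0.5443 kW.
Saving = 4.660 − 0.5443 = 4.116 kW.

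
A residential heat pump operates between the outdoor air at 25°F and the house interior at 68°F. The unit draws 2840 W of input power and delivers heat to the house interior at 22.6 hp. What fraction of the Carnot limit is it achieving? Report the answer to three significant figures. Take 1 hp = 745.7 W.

Converting, Q̇_H = 22.60 hp = 16850 W, so COP_actual = Q̇_H/Ẇ = 16850/2840 = 5.934.
In absolute terms T_C = 269.26 K and T_H = 293.15 K, so ΔT = 23.89 K.
COP_Carnot = T_H/ΔT = 293.15/23.89 = 12.27.
η_II = COP_actual/COP_Carnot = 5.934/12.27 = 0.4836.

0.484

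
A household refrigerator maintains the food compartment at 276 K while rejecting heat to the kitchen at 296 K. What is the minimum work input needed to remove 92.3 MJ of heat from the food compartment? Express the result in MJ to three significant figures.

The reservoir spacing is ΔT = 296 − 276 = 20.00 K.
The reversible limit is COP_R = T_C/ΔT = 13.80, so W_min = Q_C/COP = Q_C·ΔT/T_C.
W_min = 92.30 × 20.00/276.00 = 6.688 MJ.

6.69 MJ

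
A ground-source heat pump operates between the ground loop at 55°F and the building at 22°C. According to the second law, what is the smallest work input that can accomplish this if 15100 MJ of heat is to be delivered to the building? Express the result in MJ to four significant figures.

471.8 MJ

In absolute terms T_C = 285.93 K and T_H = 295.15 K, so ΔT = 9.222 K.
The reversible limit is COP_HP = T_H/ΔT = 32.00, so W_min = Q_H/COP = Q_H·ΔT/T_H.
W_min = 15100 × 9.222/295.15 = 471.8 MJ.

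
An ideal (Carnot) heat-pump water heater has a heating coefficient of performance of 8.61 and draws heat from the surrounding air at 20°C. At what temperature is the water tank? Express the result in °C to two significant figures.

59 °C

COP_HP = T_H/(T_H − T_C) rearranges to T_H = COP·T_C/(COP − 1).
With T_C = 293.15 K, T_H = 8.61 × 293.15/7.610 = 331.67 K.
Converting, 331.67 K = 58.52°C.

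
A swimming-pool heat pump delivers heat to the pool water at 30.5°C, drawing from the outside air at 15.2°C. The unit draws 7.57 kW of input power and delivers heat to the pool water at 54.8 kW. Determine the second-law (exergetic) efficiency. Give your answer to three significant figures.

COP_actual = Q̇_H/Ẇ = 54.80/7.570 = 7.239.
In absolute terms T_C = 288.35 K and T_H = 303.65 K, so ΔT = 15.30 K.
COP_Carnot = T_H/ΔT = 303.65/15.30 = 19.85.
η_II = COP_actual/COP_Carnot = 7.239/19.85 = 0.3648.

0.365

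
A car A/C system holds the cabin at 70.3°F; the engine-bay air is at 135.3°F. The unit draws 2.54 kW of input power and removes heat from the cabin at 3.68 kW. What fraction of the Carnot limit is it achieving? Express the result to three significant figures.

0.178

COP_actual = Q̇_C/Ẇ = 3.680/2.540 = 1.449.
In absolute terms T_C = 294.43 K and T_H = 330.54 K, so ΔT = 36.11 K.
COP_Carnot = T_C/ΔT = 294.43/36.11 = 8.153.
η_II = COP_actual/COP_Carnot = 1.449/8.153 = 0.1777.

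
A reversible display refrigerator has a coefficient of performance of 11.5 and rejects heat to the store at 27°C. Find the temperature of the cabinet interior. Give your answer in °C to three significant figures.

2.99 °C

For a Carnot refrigerator COP_R = T_C/(T_H − T_C), so T_C = COP·T_H/(1 + COP).
With T_H = 300.15 K, T_C = 11.5 × 300.15/12.50 = 276.14 K.
Converting, 276.14 K = 2.99°C.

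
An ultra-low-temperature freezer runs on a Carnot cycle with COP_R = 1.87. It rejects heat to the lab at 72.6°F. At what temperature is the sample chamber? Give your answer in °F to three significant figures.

For a Carnot refrigerator COP_R = T_C/(T_H − T_C), so T_C = COP·T_H/(1 + COP).
With T_H = 295.71 K, T_C = 1.87 × 295.71/2.870 = 192.67 K.
Converting, 192.67 K = -112.86°F.

-113 °F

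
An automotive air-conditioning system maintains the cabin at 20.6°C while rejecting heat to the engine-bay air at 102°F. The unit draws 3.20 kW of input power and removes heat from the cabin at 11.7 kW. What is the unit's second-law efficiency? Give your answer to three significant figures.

COP_actual = Q̇_C/Ẇ = 11.70/3.200 = 3.656.
In absolute terms T_C = 293.75 K and T_H = 312.04 K, so ΔT = 18.29 K.
COP_Carnot = T_C/ΔT = 293.75/18.29 = 16.06.
η_II = COP_actual/COP_Carnot = 3.656/16.06 = 0.2276.

0.228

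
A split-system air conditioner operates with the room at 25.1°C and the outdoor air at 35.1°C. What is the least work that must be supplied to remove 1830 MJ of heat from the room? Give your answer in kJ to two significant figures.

In absolute terms T_C = 298.25 K and T_H = 308.25 K, so ΔT = 10.00 K.
The reversible limit is COP_R = T_C/ΔT = 29.83, so W_min = Q_C/COP = Q_C·ΔT/T_C.
W_min = 1830 × 10.00/298.25 = 61.36 MJ = 61360 kJ.

61000 kJ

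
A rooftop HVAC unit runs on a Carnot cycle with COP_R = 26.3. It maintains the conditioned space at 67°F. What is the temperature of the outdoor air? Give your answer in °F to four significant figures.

COP_R = T_C/(T_H − T_C) gives T_H − T_C = T_C/COP.
With T_C = 292.59 K, T_H = 292.59 × (1 + 1/26.3) = 303.72 K.
Converting, 303.72 K = 87.03°F.

87.03 °F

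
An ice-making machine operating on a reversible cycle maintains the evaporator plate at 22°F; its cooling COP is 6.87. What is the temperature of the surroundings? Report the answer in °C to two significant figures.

33 °C

COP_R = T_C/(T_H − T_C) gives T_H − T_C = T_C/COP.
With T_C = 267.59 K, T_H = 267.59 × (1 + 1/6.87) = 306.55 K.
Converting, 306.55 K = 33.40°C.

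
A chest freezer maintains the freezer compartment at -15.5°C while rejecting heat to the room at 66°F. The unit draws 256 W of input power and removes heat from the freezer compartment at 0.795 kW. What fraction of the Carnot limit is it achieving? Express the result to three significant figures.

Converting, Q̇_C = 0.7950 kW = 795.0 W, so COP_actual = Q̇_C/Ẇ = 795.0/256.0 = 3.105.
In absolute terms T_C = 257.65 K and T_H = 292.04 K, so ΔT = 34.39 K.
COP_Carnot = T_C/ΔT = 257.65/34.39 = 7.492.
η_II = COP_actual/COP_Carnot = 3.105/7.492 = 0.4145.

0.414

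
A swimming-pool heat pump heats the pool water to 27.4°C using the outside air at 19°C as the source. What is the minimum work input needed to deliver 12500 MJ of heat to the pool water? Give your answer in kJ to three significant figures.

349000 kJ

In absolute terms T_C = 292.15 K and T_H = 300.55 K, so ΔT = 8.400 K.
The reversible limit is COP_HP = T_H/ΔT = 35.78, so W_min = Q_H/COP = Q_H·ΔT/T_H.
W_min = 12500 × 8.400/300.55 = 349.4 MJ = 349400 kJ.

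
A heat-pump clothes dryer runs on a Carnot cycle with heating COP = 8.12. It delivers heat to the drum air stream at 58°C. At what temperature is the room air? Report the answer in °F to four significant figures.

COP_HP = T_H/(T_H − T_C) gives T_H − T_C = T_H/COP.
With T_H = 331.15 K, T_C = 331.15 × (1 − 1/8.12) = 290.37 K.
Converting, 290.37 K = 62.99°F.

62.99 °F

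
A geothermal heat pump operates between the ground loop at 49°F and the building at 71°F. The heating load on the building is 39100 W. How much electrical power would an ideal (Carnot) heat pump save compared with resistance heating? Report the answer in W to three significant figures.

In absolute terms T_C = 282.59 K and T_H = 294.82 K, so ΔT = 12.22 K.
COP_Carnot = T_H/ΔT = 294.82/12.22 = 24.12.
Resistance heating needs Ẇ_res = Q̇_H = 39100 W; the reversible heat pump needs only Ẇ_hp = Q̇_H/COP = 1621 W.
Saving = 39100 − 1621 = 37480 W.

37500 W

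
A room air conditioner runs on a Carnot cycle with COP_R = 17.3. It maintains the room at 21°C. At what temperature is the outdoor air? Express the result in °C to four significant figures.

COP_R = T_C/(T_H − T_C) gives T_H − T_C = T_C/COP.
With T_C = 294.15 K, T_H = 294.15 × (1 + 1/17.3) = 311.15 K.
Converting, 311.15 K = 38.00°C.

38.00 °C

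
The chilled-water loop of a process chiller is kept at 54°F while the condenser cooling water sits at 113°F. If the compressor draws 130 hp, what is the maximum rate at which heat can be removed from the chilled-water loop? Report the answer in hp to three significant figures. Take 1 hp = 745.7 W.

In absolute terms T_C = 285.37 K and T_H = 318.15 K, so ΔT = 32.78 K.
COP_Carnot = T_C/ΔT = 285.37/32.78 = 8.706.
Q̇_max = COP_Carnot × Ẇ = 8.706 × 130.0 hp = 1132 hp.

1130 hp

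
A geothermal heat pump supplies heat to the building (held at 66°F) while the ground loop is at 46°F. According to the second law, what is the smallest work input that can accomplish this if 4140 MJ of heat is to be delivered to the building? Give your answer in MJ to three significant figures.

158 MJ

In absolute terms T_C = 280.93 K and T_H = 292.04 K, so ΔT = 11.11 K.
The reversible limit is COP_HP = T_H/ΔT = 26.28, so W_min = Q_H/COP = Q_H·ΔT/T_H.
W_min = 4140 × 11.11/292.04 = 157.5 MJ.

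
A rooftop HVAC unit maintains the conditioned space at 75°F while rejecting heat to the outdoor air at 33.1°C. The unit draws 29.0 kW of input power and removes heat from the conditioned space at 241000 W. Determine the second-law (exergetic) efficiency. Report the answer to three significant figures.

0.258

Converting, Q̇_C = 241000 W = 241.0 kW, so COP_actual = Q̇_C/Ẇ = 241.0/29.00 = 8.310.
In absolute terms T_C = 297.04 K and T_H = 306.25 K, so ΔT = 9.211 K.
COP_Carnot = T_C/ΔT = 297.04/9.211 = 32.25.
η_II = COP_actual/COP_Carnot = 8.310/32.25 = 0.2577.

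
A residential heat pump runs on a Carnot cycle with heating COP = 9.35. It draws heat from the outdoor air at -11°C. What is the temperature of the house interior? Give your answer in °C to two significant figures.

20 °C

COP_HP = T_H/(T_H − T_C) rearranges to T_H = COP·T_C/(COP − 1).
With T_C = 262.15 K, T_H = 9.35 × 262.15/8.350 = 293.55 K.
Converting, 293.55 K = 20.40°C.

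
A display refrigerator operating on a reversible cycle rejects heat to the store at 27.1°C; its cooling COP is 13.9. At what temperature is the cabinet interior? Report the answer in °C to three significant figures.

For a Carnot refrigerator COP_R = T_C/(T_H − T_C), so T_C = COP·T_H/(1 + COP).
With T_H = 300.25 K, T_C = 13.9 × 300.25/14.90 = 280.10 K.
Converting, 280.10 K = 6.95°C.

6.95 °C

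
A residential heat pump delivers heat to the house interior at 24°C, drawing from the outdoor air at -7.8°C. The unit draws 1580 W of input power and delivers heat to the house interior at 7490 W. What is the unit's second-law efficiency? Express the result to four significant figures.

0.5073

COP_actual = Q̇_H/Ẇ = 7490/1580 = 4.741.
In absolute terms T_C = 265.35 K and T_H = 297.15 K, so ΔT = 31.80 K.
COP_Carnot = T_H/ΔT = 297.15/31.80 = 9.344.
η_II = COP_actual/COP_Carnot = 4.741/9.344 = 0.5073.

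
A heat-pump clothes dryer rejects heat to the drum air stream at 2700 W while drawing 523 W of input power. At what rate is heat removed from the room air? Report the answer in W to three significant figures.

2180 W

For a cyclic device the first law requires Q̇_H = Q̇_C + Ẇ.
Q̇_C = Q̇_H − Ẇ = 2177 W.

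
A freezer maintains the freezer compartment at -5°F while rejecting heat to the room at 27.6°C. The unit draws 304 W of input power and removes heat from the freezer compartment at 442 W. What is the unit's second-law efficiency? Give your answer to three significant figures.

0.277

COP_actual = Q̇_C/Ẇ = 442.0/304.0 = 1.454.
In absolute terms T_C = 252.59 K and T_H = 300.75 K, so ΔT = 48.16 K.
COP_Carnot = T_C/ΔT = 252.59/48.16 = 5.245.
η_II = COP_actual/COP_Carnot = 1.454/5.245 = 0.2772.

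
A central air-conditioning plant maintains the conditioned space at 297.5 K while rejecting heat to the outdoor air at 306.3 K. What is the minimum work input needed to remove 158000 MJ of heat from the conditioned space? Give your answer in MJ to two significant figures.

The reservoir spacing is ΔT = 306.3 − 297.5 = 8.800 K.
The reversible limit is COP_R = T_C/ΔT = 33.81, so W_min = Q_C/COP = Q_C·ΔT/T_C.
W_min = 158000 × 8.800/297.50 = 4674 MJ.

4700 MJ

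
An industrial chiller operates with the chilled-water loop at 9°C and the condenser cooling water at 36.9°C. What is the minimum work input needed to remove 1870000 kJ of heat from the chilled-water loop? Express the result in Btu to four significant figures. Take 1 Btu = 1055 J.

175300 Btu

In absolute terms T_C = 282.15 K and T_H = 310.05 K, so ΔT = 27.90 K.
The reversible limit is COP_R = T_C/ΔT = 10.11, so W_min = Q_C/COP = Q_C·ΔT/T_C.
W_min = 1870000 × 27.90/282.15 = 184900 kJ = 175300 Btu.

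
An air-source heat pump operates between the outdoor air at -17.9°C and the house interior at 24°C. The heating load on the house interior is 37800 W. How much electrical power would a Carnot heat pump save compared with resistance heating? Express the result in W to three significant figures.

32500 W

In absolute terms T_C = 255.25 K and T_H = 297.15 K, so ΔT = 41.90 K.
COP_Carnot = T_H/ΔT = 297.15/41.90 = 7.092.
Resistance heating needs Ẇ_res = Q̇_H = 37800 W; the reversible heat pump needs only Ẇ_hp = Q̇_H/COP = 5330 W.
Saving = 37800 − 5330 = 32470 W.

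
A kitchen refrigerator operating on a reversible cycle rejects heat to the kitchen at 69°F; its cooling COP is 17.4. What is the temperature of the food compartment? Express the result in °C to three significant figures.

4.59 °C

For a Carnot refrigerator COP_R = T_C/(T_H − T_C), so T_C = COP·T_H/(1 + COP).
With T_H = 293.71 K, T_C = 17.4 × 293.71/18.40 = 277.74 K.
Converting, 277.74 K = 4.59°C.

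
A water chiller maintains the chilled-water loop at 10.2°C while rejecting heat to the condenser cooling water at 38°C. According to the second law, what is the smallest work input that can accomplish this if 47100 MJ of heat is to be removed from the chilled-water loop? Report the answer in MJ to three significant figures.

4620 MJ

In absolute terms T_C = 283.35 K and T_H = 311.15 K, so ΔT = 27.80 K.
The reversible limit is COP_R = T_C/ΔT = 10.19, so W_min = Q_C/COP = Q_C·ΔT/T_C.
W_min = 47100 × 27.80/283.35 = 4621 MJ.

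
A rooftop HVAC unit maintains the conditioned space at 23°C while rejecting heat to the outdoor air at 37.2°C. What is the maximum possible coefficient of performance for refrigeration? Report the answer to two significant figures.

In absolute terms T_C = 296.15 K and T_H = 310.35 K, so ΔT = 14.20 K.
For a reversible cycle, COP_Carnot = T_C/ΔT = 296.15/14.20 = 20.86.

21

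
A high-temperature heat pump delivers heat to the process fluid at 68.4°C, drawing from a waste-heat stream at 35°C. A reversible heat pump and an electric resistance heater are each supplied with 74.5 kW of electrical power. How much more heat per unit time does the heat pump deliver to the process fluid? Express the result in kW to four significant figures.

In absolute terms T_C = 308.15 K and T_H = 341.55 K, so ΔT = 33.40 K.
COP_Carnot = T_H/ΔT = 341.55/33.40 = 10.23.
The heat pump delivers Q̇_H = COP × Ẇ = 761.8 kW; the resistance heater delivers Ẇ = 74.50 kW.
Extra = (COP − 1)·Ẇ = 687.3 kW.

687.3 kW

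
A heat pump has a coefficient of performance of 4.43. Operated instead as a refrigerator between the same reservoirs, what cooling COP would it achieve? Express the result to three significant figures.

Since Q_H = Q_C + W for any cycle, COP_R = Q_C/W = Q_H/W − 1.
COP_R = 4.43 − 1 = 3.43.

3.43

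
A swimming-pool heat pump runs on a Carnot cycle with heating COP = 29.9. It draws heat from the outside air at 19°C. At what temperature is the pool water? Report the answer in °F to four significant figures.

COP_HP = T_H/(T_H − T_C) rearranges to T_H = COP·T_C/(COP − 1).
With T_C = 292.15 K, T_H = 29.9 × 292.15/28.90 = 302.26 K.
Converting, 302.26 K = 84.40°F.

84.40 °F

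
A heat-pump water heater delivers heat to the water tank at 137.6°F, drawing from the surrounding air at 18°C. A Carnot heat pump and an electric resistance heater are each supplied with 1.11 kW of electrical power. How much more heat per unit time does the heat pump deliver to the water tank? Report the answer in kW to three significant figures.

In absolute terms T_C = 291.15 K and T_H = 331.82 K, so ΔT = 40.67 K.
COP_Carnot = T_H/ΔT = 331.82/40.67 = 8.159.
The heat pump delivers Q̇_H = COP × Ẇ = 9.057 kW; the resistance heater delivers Ẇ = 1.110 kW.
Extra = (COP − 1)·Ẇ = 7.947 kW.

7.95 kW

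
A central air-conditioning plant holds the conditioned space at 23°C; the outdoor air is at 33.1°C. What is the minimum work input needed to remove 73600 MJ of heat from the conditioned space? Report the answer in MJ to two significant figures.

2500 MJ

In absolute terms T_C = 296.15 K and T_H = 306.25 K, so ΔT = 10.10 K.
The reversible limit is COP_R = T_C/ΔT = 29.32, so W_min = Q_C/COP = Q_C·ΔT/T_C.
W_min = 73600 × 10.10/296.15 = 2510 MJ.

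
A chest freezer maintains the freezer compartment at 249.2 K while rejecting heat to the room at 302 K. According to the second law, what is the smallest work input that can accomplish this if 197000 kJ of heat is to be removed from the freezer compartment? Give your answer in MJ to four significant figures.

41.74 MJ

The reservoir spacing is ΔT = 302 − 249.2 = 52.80 K.
The reversible limit is COP_R = T_C/ΔT = 4.720, so W_min = Q_C/COP = Q_C·ΔT/T_C.
W_min = 197000 × 52.80/249.20 = 41740 kJ = 41.74 MJ.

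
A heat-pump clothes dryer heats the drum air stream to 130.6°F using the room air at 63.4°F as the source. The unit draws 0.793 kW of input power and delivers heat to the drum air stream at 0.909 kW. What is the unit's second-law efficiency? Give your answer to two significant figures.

COP_actual = Q̇_H/Ẇ = 0.9090/0.7930 = 1.146.
In absolute terms T_C = 290.59 K and T_H = 327.93 K, so ΔT = 37.33 K.
COP_Carnot = T_H/ΔT = 327.93/37.33 = 8.784.
η_II = COP_actual/COP_Carnot = 1.146/8.784 = 0.1305.

0.13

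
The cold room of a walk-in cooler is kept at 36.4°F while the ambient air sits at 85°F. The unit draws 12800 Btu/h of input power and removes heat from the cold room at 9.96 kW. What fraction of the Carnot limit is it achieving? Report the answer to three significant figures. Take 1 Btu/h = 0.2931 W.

0.260

Converting, Q̇_C = 9.960 kW = 33980 Btu/h, so COP_actual = Q̇_C/Ẇ = 33980/12800 = 2.655.
In absolute terms T_C = 275.59 K and T_H = 302.59 K, so ΔT = 27.00 K.
COP_Carnot = T_C/ΔT = 275.59/27.00 = 10.21.
η_II = COP_actual/COP_Carnot = 2.655/10.21 = 0.2601.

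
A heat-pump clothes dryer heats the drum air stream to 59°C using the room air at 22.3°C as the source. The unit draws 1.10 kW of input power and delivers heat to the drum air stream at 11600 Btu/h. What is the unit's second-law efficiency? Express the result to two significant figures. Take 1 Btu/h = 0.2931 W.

0.34

Converting, Q̇_H = 11600 Btu/h = 3.400 kW, so COP_actual = Q̇_H/Ẇ = 3.400/1.100 = 3.091.
In absolute terms T_C = 295.45 K and T_H = 332.15 K, so ΔT = 36.70 K.
COP_Carnot = T_H/ΔT = 332.15/36.70 = 9.050.
η_II = COP_actual/COP_Carnot = 3.091/9.050 = 0.3415.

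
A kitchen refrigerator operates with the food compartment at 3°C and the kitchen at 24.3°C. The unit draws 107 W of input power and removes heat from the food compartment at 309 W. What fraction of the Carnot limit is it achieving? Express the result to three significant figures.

COP_actual = Q̇_C/Ẇ = 309.0/107.0 = 2.888.
In absolute terms T_C = 276.15 K and T_H = 297.45 K, so ΔT = 21.30 K.
COP_Carnot = T_C/ΔT = 276.15/21.30 = 12.96.
η_II = COP_actual/COP_Carnot = 2.888/12.96 = 0.2227.

0.223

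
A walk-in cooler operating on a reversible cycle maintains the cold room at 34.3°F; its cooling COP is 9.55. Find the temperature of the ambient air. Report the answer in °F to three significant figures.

86.0 °F

COP_R = T_C/(T_H − T_C) gives T_H − T_C = T_C/COP.
With T_C = 274.43 K, T_H = 274.43 × (1 + 1/9.55) = 303.16 K.
Converting, 303.16 K = 86.02°F.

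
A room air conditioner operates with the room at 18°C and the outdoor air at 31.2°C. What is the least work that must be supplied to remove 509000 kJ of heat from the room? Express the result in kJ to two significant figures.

23000 kJ

In absolute terms T_C = 291.15 K and T_H = 304.35 K, so ΔT = 13.20 K.
The reversible limit is COP_R = T_C/ΔT = 22.06, so W_min = Q_C/COP = Q_C·ΔT/T_C.
W_min = 509000 × 13.20/291.15 = 23080 kJ.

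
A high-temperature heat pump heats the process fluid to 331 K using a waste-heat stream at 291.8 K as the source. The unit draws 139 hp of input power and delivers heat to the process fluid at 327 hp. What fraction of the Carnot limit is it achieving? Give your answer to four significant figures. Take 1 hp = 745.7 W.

COP_actual = Q̇_H/Ẇ = 327.0/139.0 = 2.353.
The reservoir spacing is ΔT = 331 − 291.8 = 39.20 K.
COP_Carnot = T_H/ΔT = 331.00/39.20 = 8.444.
η_II = COP_actual/COP_Carnot = 2.353/8.444 = 0.2786.

0.2786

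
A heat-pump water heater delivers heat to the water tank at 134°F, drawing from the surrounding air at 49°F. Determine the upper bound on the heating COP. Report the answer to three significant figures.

In absolute terms T_C = 282.59 K and T_H = 329.82 K, so ΔT = 47.22 K.
For a reversible cycle, COP_Carnot = T_H/ΔT = 329.82/47.22 = 6.984.

6.98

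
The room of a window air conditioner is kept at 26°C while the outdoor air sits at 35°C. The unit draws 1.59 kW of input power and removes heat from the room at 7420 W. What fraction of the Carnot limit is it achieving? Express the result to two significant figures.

0.14

Converting, Q̇_C = 7420 W = 7.420 kW, so COP_actual = Q̇_C/Ẇ = 7.420/1.590 = 4.667.
In absolute terms T_C = 299.15 K and T_H = 308.15 K, so ΔT = 9.000 K.
COP_Carnot = T_C/ΔT = 299.15/9.000 = 33.24.
η_II = COP_actual/COP_Carnot = 4.667/33.24 = 0.1404.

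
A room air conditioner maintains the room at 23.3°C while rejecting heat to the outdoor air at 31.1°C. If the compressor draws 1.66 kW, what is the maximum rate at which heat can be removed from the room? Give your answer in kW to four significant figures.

In absolute terms T_C = 296.45 K and T_H = 304.25 K, so ΔT = 7.800 K.
COP_Carnot = T_C/ΔT = 296.45/7.800 = 38.01.
Q̇_max = COP_Carnot × Ẇ = 38.01 × 1.660 kW = 63.09 kW.

63.09 kW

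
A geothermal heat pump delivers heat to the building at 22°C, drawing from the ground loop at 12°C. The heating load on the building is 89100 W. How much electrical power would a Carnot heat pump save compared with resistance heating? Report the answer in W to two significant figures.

In absolute terms T_C = 285.15 K and T_H = 295.15 K, so ΔT = 10.00 K.
COP_Carnot = T_H/ΔT = 295.15/10.00 = 29.52.
Resistance heating needs Ẇ_res = Q̇_H = 89100 W; the reversible heat pump needs only Ẇ_hp = Q̇_H/COP = 3019 W.
Saving = 89100 − 3019 = 86080 W.

86000 W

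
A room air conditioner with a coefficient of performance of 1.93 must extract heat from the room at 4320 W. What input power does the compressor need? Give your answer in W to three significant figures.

Ẇ = Q̇_C/COP = 4320/1.93 = 2238 W.

2240 W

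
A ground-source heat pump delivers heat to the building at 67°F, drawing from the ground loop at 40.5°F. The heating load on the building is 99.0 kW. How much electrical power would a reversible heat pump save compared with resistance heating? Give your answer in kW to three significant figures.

In absolute terms T_C = 277.87 K and T_H = 292.59 K, so ΔT = 14.72 K.
COP_Carnot = T_H/ΔT = 292.59/14.72 = 19.87.
Resistance heating needs Ẇ_res = Q̇_H = 99.00 kW; the reversible heat pump needs only Ẇ_hp = Q̇_H/COP = 4.981 kW.
Saving = 99.00 − 4.981 = 94.02 kW.

94.0 kW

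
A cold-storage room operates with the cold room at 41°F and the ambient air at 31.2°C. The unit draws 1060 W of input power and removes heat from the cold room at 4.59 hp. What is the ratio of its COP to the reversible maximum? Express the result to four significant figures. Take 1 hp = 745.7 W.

0.3042

Converting, Q̇_C = 4.590 hp = 3423 W, so COP_actual = Q̇_C/Ẇ = 3423/1060 = 3.229.
In absolute terms T_C = 278.15 K and T_H = 304.35 K, so ΔT = 26.20 K.
COP_Carnot = T_C/ΔT = 278.15/26.20 = 10.62.
η_II = COP_actual/COP_Carnot = 3.229/10.62 = 0.3042.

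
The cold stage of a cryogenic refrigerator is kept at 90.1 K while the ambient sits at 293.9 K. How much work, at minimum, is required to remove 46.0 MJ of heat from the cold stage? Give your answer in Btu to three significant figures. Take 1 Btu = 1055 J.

98600 Btu

The reservoir spacing is ΔT = 293.9 − 90.1 = 203.8 K.
The reversible limit is COP_R = T_C/ΔT = 0.4421, so W_min = Q_C/COP = Q_C·ΔT/T_C.
W_min = 46.00 × 203.8/90.10 = 104.0 MJ = 98620 Btu.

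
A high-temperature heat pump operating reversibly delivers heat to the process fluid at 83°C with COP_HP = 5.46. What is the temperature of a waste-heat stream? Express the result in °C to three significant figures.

COP_HP = T_H/(T_H − T_C) gives T_H − T_C = T_H/COP.
With T_H = 356.15 K, T_C = 356.15 × (1 − 1/5.46) = 290.92 K.
Converting, 290.92 K = 17.77°C.

17.8 °C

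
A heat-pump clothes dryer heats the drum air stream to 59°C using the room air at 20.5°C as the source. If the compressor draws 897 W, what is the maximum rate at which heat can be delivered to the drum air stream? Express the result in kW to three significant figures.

7.74 kW

In absolute terms T_C = 293.65 K and T_H = 332.15 K, so ΔT = 38.50 K.
COP_Carnot = T_H/ΔT = 332.15/38.50 = 8.627.
Q̇_max = COP_Carnot × Ẇ = 8.627 × 897.0 W = 7739 W = 7.739 kW.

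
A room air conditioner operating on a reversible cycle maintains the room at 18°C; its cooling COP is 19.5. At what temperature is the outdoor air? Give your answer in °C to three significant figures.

32.9 °C

COP_R = T_C/(T_H − T_C) gives T_H − T_C = T_C/COP.
With T_C = 291.15 K, T_H = 291.15 × (1 + 1/19.5) = 306.08 K.
Converting, 306.08 K = 32.93°C.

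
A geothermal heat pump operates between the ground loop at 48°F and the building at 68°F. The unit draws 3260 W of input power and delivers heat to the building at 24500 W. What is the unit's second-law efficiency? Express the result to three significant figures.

COP_actual = Q̇_H/Ẇ = 24500/3260 = 7.515.
In absolute terms T_C = 282.04 K and T_H = 293.15 K, so ΔT = 11.11 K.
COP_Carnot = T_H/ΔT = 293.15/11.11 = 26.38.
η_II = COP_actual/COP_Carnot = 7.515/26.38 = 0.2848.

0.285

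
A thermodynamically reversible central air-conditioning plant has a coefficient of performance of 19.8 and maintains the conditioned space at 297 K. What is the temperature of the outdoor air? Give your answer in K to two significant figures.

310 K

COP_R = T_C/(T_H − T_C) gives T_H − T_C = T_C/COP.
With T_C = 297.00 K, T_H = 297.00 × (1 + 1/19.8) = 312.00 K.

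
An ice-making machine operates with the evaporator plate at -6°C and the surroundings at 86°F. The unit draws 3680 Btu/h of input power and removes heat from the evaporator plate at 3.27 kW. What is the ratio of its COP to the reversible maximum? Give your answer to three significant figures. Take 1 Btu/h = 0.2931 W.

Converting, Q̇_C = 3.270 kW = 11160 Btu/h, so COP_actual = Q̇_C/Ẇ = 11160/3680 = 3.032.
In absolute terms T_C = 267.15 K and T_H = 303.15 K, so ΔT = 36.00 K.
COP_Carnot = T_C/ΔT = 267.15/36.00 = 7.421.
η_II = COP_actual/COP_Carnot = 3.032/7.421 = 0.4085.

0.409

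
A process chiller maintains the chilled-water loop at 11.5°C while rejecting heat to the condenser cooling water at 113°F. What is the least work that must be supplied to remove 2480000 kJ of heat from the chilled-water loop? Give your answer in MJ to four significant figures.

291.9 MJ

In absolute terms T_C = 284.65 K and T_H = 318.15 K, so ΔT = 33.50 K.
The reversible limit is COP_R = T_C/ΔT = 8.497, so W_min = Q_C/COP = Q_C·ΔT/T_C.
W_min = 2480000 × 33.50/284.65 = 291900 kJ = 291.9 MJ.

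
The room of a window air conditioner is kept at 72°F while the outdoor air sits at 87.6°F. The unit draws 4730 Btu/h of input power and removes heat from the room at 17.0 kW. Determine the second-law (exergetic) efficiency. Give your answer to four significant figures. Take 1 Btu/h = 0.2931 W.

0.3598

Converting, Q̇_C = 17.00 kW = 58000 Btu/h, so COP_actual = Q̇_C/Ẇ = 58000/4730 = 12.26.
In absolute terms T_C = 295.37 K and T_H = 304.04 K, so ΔT = 8.667 K.
COP_Carnot = T_C/ΔT = 295.37/8.667 = 34.08.
η_II = COP_actual/COP_Carnot = 12.26/34.08 = 0.3598.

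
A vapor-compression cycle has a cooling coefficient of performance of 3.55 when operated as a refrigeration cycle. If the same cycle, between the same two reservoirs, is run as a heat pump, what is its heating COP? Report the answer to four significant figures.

The first law on one cycle gives Q_H = Q_C + W, so Q_H/W = Q_C/W + 1.
COP_HP = COP_R + 1 = 3.55 + 1 = 4.55.

4.550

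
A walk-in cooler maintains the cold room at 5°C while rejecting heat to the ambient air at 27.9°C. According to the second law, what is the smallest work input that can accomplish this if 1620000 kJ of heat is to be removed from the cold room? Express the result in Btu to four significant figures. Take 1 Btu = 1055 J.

126400 Btu

In absolute terms T_C = 278.15 K and T_H = 301.05 K, so ΔT = 22.90 K.
The reversible limit is COP_R = T_C/ΔT = 12.15, so W_min = Q_C/COP = Q_C·ΔT/T_C.
W_min = 1620000 × 22.90/278.15 = 133400 kJ = 126400 Btu.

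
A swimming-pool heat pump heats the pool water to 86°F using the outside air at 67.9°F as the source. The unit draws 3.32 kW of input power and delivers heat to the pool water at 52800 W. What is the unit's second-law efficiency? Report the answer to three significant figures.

Converting, Q̇_H = 52800 W = 52.80 kW, so COP_actual = Q̇_H/Ẇ = 52.80/3.320 = 15.90.
In absolute terms T_C = 293.09 K and T_H = 303.15 K, so ΔT = 10.06 K.
COP_Carnot = T_H/ΔT = 303.15/10.06 = 30.15.
η_II = COP_actual/COP_Carnot = 15.90/30.15 = 0.5275.

0.528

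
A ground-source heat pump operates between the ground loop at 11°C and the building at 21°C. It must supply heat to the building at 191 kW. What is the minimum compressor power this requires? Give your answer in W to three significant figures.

6490 W

In absolute terms T_C = 284.15 K and T_H = 294.15 K, so ΔT = 10.00 K.
COP_Carnot = T_H/ΔT = 294.15/10.00 = 29.42.
Ẇ_min = Q̇/COP_Carnot = 191.0/29.42 = 6.493 kW = 6493 W.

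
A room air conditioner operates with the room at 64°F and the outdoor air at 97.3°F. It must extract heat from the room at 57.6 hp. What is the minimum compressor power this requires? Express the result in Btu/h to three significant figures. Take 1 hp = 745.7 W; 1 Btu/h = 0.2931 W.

9320 Btu/h

In absolute terms T_C = 290.93 K and T_H = 309.43 K, so ΔT = 18.50 K.
COP_Carnot = T_C/ΔT = 290.93/18.50 = 15.73.
Ẇ_min = Q̇/COP_Carnot = 57.60/15.73 = 3.663 hp = 9319 Btu/h.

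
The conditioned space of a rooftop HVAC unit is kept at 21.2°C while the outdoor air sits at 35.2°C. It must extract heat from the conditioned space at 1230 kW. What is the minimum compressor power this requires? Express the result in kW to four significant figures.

In absolute terms T_C = 294.35 K and T_H = 308.35 K, so ΔT = 14.00 K.
COP_Carnot = T_C/ΔT = 294.35/14.00 = 21.03.
Ẇ_min = Q̇/COP_Carnot = 1230/21.03 = 58.50 kW.

58.50 kW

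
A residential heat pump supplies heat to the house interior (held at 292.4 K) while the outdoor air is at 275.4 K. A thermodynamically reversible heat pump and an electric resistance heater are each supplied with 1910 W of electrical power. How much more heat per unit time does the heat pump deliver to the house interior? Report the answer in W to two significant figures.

31000 W

The reservoir spacing is ΔT = 292.4 − 275.4 = 17.00 K.
COP_Carnot = T_H/ΔT = 292.40/17.00 = 17.20.
The heat pump delivers Q̇_H = COP × Ẇ = 32850 W; the resistance heater delivers Ẇ = 1910 W.
Extra = (COP − 1)·Ẇ = 30940 W.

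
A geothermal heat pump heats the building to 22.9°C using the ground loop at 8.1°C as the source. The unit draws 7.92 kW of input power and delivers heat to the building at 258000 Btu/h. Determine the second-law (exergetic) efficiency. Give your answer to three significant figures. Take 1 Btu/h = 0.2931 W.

0.477

Converting, Q̇_H = 258000 Btu/h = 75.62 kW, so COP_actual = Q̇_H/Ẇ = 75.62/7.920 = 9.548.
In absolute terms T_C = 281.25 K and T_H = 296.05 K, so ΔT = 14.80 K.
COP_Carnot = T_H/ΔT = 296.05/14.80 = 20.00.
η_II = COP_actual/COP_Carnot = 9.548/20.00 = 0.4773.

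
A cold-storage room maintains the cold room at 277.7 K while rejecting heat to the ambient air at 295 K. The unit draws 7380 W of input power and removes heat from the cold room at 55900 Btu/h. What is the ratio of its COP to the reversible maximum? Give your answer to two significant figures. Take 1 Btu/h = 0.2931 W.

Converting, Q̇_C = 55900 Btu/h = 16380 W, so COP_actual = Q̇_C/Ẇ = 16380/7380 = 2.220.
The reservoir spacing is ΔT = 295 − 277.7 = 17.30 K.
COP_Carnot = T_C/ΔT = 277.70/17.30 = 16.05.
η_II = COP_actual/COP_Carnot = 2.220/16.05 = 0.1383.

0.14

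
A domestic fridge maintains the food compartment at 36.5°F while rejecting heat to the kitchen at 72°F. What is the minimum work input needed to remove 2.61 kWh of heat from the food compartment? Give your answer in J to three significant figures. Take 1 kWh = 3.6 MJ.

672000 J

In absolute terms T_C = 275.65 K and T_H = 295.37 K, so ΔT = 19.72 K.
The reversible limit is COP_R = T_C/ΔT = 13.98, so W_min = Q_C/COP = Q_C·ΔT/T_C.
W_min = 2.610 × 19.72/275.65 = 0.1867 kWh = 672300 J.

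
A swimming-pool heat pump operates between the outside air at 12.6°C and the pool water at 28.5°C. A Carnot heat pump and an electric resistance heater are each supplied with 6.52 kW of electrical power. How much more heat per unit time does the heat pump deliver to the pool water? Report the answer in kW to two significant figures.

120 kW

In absolute terms T_C = 285.75 K and T_H = 301.65 K, so ΔT = 15.90 K.
COP_Carnot = T_H/ΔT = 301.65/15.90 = 18.97.
The heat pump delivers Q̇_H = COP × Ẇ = 123.7 kW; the resistance heater delivers Ẇ = 6.520 kW.
Extra = (COP − 1)·Ẇ = 117.2 kW.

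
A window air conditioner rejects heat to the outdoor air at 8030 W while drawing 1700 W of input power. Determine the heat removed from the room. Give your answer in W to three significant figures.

For a cyclic device the first law requires Q̇_H = Q̇_C + Ẇ.
Q̇_C = Q̇_H − Ẇ = 6330 W.

6330 W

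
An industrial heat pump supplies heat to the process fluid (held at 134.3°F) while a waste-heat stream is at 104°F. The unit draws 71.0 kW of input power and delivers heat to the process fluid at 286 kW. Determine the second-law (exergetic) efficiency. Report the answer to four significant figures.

0.2055

COP_actual = Q̇_H/Ẇ = 286.0/71.00 = 4.028.
In absolute terms T_C = 313.15 K and T_H = 329.98 K, so ΔT = 16.83 K.
COP_Carnot = T_H/ΔT = 329.98/16.83 = 19.60.
η_II = COP_actual/COP_Carnot = 4.028/19.60 = 0.2055.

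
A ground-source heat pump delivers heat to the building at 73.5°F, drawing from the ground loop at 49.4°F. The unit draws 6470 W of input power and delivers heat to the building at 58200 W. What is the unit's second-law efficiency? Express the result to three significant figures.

COP_actual = Q̇_H/Ẇ = 58200/6470 = 8.995.
In absolute terms T_C = 282.82 K and T_H = 296.21 K, so ΔT = 13.39 K.
COP_Carnot = T_H/ΔT = 296.21/13.39 = 22.12.
η_II = COP_actual/COP_Carnot = 8.995/22.12 = 0.4066.

0.407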